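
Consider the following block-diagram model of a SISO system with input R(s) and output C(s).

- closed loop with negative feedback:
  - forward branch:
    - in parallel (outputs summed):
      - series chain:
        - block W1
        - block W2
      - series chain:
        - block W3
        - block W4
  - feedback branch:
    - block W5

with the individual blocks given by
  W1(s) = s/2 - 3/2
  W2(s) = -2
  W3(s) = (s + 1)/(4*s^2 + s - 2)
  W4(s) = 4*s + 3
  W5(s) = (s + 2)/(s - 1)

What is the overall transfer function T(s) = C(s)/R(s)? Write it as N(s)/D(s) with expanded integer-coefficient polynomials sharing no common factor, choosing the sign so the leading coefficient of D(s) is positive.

Answer: (4*s^4 - 19*s^3 + 3*s^2 + 15*s - 3)/(4*s^4 - 11*s^3 - 39*s^2 - 18*s + 4)

Working:
Step 1: reduce the series chain W1, W2: 3 - s
Step 2: series reduction of W3, W4: (4*s^2 + 7*s + 3)/(4*s^2 + s - 2)
Step 3: sum the parallel branches (W1*W2), (W3*W4): (-4*s^3 + 15*s^2 + 12*s - 3)/(4*s^2 + s - 2)
Step 4: apply the feedback formula to ((W1*W2)+(W3*W4)), W5, giving the overall T(s)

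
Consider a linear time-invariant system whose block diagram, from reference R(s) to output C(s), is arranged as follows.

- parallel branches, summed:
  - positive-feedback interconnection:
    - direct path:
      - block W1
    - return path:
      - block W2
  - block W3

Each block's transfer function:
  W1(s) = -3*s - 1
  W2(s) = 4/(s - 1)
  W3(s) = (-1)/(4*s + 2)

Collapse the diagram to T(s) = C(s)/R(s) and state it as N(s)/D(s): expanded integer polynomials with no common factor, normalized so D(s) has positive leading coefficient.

The answer is (-12*s^3 + 2*s^2 - 5*s - 1)/(52*s^2 + 38*s + 6).

Reasoning:
(1) feedback reduction of W1, W2 = (-3*s^2 + 2*s + 1)/(13*s + 3)
(2) combine [W1/(1-W1*W2)], W3 in parallel: this yields T(s), and no further normalization is needed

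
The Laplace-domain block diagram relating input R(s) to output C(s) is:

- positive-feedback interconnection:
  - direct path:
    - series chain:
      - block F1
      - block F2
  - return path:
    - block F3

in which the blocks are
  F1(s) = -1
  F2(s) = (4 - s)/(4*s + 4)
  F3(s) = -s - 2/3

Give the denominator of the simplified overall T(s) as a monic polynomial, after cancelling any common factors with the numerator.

Reducing step by step:

Step 1: reduce the series chain F1, F2: (s - 4)/(4*s + 4)
Step 2: reduce the feedback loop with forward (F1*F2) and return F3: (3*s - 12)/(3*s^2 + 2*s + 4)
That last expression is T(s), already simplified. Scaling its denominator by 1/3 (the reciprocal of the leading coefficient) yields the monic denominator.

Answer: s^2 + 2*s/3 + 4/3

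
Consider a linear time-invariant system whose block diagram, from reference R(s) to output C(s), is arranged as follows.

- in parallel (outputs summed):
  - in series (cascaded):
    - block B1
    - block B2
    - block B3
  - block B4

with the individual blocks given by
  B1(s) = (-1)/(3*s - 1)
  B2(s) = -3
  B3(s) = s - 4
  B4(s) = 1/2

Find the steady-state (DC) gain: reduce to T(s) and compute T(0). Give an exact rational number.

Step 1. multiply B1, B2, B3 (series); result (3*s - 12)/(3*s - 1)
Step 2. add (B1*B2*B3), B4 (parallel); result (9*s - 25)/(6*s - 2)
The step-2 result is T(s). Setting s = 0: T(0) = -25/(-2) = 25/2.

Therefore the answer is 25/2.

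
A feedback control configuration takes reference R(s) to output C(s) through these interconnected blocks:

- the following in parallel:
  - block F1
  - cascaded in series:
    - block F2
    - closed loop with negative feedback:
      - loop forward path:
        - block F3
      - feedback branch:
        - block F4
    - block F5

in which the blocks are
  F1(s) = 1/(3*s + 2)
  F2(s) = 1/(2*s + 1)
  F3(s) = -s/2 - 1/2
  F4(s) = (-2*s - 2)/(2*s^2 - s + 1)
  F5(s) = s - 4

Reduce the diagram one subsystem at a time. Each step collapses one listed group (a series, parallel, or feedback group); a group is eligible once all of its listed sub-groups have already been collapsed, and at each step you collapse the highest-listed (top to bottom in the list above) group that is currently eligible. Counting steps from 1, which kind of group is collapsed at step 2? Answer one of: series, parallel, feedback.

Answer: series

Working:
Step 1. apply the feedback formula to F3, F4
Step 2. cascade F2, [F3/(1+F3*F4)], F5
Step 3. reduce the parallel group F1, (F2*[F3/(1+F3*F4)]*F5)
Step 2 collapses a series group.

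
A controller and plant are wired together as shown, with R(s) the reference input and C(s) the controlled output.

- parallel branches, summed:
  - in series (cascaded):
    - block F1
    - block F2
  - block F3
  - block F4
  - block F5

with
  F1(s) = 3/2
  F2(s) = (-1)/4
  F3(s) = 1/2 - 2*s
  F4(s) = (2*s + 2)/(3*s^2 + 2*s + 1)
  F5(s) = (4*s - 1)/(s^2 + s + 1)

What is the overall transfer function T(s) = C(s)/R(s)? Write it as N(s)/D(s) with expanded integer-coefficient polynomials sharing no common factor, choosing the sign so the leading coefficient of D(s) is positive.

(1) series reduction of F1, F2 -> (-3)/8
(2) reduce the parallel group (F1*F2), F3, F4, F5: this yields T(s), and no further normalization is needed

Therefore the answer is (-48*s^5 - 77*s^4 + 21*s^3 + 30*s^2 + 35*s + 9)/(24*s^4 + 40*s^3 + 48*s^2 + 24*s + 8).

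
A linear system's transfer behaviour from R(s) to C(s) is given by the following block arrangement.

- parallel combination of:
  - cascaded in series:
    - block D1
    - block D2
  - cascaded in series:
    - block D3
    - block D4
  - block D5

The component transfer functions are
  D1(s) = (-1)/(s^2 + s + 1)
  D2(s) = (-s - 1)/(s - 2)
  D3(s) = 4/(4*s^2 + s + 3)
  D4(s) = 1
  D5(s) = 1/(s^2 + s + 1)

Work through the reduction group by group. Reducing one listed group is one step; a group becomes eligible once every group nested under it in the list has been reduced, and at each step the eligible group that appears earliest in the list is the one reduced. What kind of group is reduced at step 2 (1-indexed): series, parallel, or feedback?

Reducing step by step:

Step 1 - multiply D1, D2 (series)
Step 2 - series reduction of D3, D4
Step 3 - parallel reduction of (D1*D2), (D3*D4), D5
So the answer for step 2 is series.

Answer: series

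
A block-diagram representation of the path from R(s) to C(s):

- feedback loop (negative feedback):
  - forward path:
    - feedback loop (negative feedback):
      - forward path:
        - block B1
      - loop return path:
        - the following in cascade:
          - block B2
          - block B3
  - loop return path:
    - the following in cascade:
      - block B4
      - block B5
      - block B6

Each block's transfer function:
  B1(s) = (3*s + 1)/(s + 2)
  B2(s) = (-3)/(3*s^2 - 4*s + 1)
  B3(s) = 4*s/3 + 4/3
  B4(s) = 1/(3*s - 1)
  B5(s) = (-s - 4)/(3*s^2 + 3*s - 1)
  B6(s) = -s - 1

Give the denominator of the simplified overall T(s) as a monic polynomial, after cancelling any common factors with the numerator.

Answer: s^5 - 2*s^4 - 89*s^3/9 - 64*s^2/9 + 4*s/9 - 2/9

Working:
Step 1. series reduction of B2, B3 -> (-4*s - 4)/(3*s^2 - 4*s + 1)
Step 2. reduce the feedback loop with forward B1 and return (B2*B3) -> (9*s^3 - 9*s^2 - s + 1)/(3*s^3 - 10*s^2 - 23*s - 2)
Step 3. reduce the series chain B4, B5, B6 -> (s^2 + 5*s + 4)/(9*s^3 + 6*s^2 - 6*s + 1)
Step 4. apply the feedback formula to [B1/(1+B1*(B2*B3))], (B4*B5*B6) -> (27*s^5 - 39*s^3 + 9*s^2 + 4*s - 1)/(9*s^5 - 18*s^4 - 89*s^3 - 64*s^2 + 4*s - 2)
T(s) is the step-4 result (common factors already cancelled). Leading coefficient of the denominator: 9. Divide through by 9 for the monic polynomial.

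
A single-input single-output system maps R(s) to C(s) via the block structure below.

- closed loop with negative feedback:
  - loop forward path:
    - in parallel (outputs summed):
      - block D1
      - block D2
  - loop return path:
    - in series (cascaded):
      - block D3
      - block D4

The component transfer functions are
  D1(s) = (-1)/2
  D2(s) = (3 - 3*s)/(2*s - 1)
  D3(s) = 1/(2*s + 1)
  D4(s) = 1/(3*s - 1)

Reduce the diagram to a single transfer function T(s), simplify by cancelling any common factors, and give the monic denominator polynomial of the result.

Answer: s^3 - s^2/3 - 7*s/12 + 3/8

Working:
1. parallel reduction of D1, D2: (7 - 8*s)/(4*s - 2)
2. combine D3, D4 in series: 1/(6*s^2 + s - 1)
3. close the feedback loop around (D1+D2), (D3*D4): (-48*s^3 + 34*s^2 + 15*s - 7)/(24*s^3 - 8*s^2 - 14*s + 9)
T(s) is the step-3 result (common factors already cancelled). Leading coefficient of the denominator: 24. Divide through by 24 for the monic polynomial.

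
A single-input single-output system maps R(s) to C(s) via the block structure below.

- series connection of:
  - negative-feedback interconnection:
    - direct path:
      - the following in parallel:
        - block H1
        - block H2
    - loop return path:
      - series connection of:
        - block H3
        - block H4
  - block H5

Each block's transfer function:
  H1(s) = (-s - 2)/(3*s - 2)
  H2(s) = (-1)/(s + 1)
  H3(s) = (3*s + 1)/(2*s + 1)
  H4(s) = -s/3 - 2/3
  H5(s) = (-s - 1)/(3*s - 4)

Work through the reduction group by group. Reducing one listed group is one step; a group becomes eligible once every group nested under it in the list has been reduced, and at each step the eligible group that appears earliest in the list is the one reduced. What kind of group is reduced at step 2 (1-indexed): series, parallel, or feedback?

Step 1: reduce the parallel group H1, H2
Step 2: combine H3, H4 in series
Step 3: collapse the loop ((H1+H2) forward, (H3*H4) return)
Step 4: reduce the series chain [(H1+H2)/(1+(H1+H2)*(H3*H4))], H5
So the answer for step 2 is series.

Hence the answer: series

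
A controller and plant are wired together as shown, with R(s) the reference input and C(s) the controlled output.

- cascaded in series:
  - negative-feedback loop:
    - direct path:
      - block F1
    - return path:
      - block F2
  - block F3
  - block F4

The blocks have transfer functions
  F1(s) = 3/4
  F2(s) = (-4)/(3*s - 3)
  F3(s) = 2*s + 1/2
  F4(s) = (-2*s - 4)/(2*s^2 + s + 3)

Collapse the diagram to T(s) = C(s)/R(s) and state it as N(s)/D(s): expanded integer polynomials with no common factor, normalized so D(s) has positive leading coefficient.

[1] close the feedback loop around F1, F2 = (3*s - 3)/(4*s - 8)
[2] cascade [F1/(1+F1*F2)], F3, F4: this yields T(s), and no further normalization is needed

Final answer: (-12*s^3 - 15*s^2 + 21*s + 6)/(8*s^3 - 12*s^2 + 4*s - 24)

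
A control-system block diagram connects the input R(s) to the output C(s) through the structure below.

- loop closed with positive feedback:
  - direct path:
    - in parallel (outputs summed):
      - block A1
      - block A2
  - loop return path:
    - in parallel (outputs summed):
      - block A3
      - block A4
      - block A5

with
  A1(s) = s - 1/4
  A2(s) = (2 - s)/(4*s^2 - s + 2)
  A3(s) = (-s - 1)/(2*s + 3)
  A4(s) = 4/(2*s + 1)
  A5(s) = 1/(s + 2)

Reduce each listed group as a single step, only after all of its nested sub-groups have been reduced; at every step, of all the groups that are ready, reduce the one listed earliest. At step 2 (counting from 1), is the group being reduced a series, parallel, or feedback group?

[1] reduce the parallel group A1, A2
[2] combine A3, A4, A5 in parallel
[3] reduce the feedback loop with forward (A1+A2) and return (A3+A4+A5)
Step 2 collapses a parallel group.

Final answer: parallel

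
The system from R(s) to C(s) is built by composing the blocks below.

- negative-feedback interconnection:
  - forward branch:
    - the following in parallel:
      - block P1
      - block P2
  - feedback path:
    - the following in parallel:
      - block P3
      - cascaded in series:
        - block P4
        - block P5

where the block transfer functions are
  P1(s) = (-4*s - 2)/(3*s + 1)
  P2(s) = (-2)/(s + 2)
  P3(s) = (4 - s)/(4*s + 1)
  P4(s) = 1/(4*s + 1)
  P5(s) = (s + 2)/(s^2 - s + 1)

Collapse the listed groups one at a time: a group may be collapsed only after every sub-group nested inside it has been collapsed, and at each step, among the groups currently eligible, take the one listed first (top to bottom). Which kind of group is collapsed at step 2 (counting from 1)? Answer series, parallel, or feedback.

Step 1: add P1, P2 (parallel)
Step 2: multiply P4, P5 (series)
Step 3: parallel reduction of P3, (P4*P5)
Step 4: close the feedback loop around (P1+P2), (P3+(P4*P5))
Step 2: series.

Answer: series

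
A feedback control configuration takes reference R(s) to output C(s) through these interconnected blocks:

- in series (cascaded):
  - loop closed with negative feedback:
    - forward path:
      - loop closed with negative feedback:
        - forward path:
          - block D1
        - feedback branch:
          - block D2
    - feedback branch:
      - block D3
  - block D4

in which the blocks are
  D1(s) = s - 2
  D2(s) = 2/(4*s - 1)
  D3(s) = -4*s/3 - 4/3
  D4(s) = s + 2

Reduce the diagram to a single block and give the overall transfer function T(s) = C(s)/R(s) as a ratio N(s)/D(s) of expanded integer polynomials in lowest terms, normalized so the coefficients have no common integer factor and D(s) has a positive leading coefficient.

First reduce the diagram to T(s).

Step 1. close the feedback loop around D1, D2; result (4*s^2 - 9*s + 2)/(6*s - 5)
Step 2. reduce the feedback loop with forward [D1/(1+D1*D2)] and return D3; result (-12*s^2 + 27*s - 6)/(16*s^3 - 20*s^2 - 46*s + 23)
Step 3. reduce the series chain [[D1/(1+D1*D2)]/(1+[D1/(1+D1*D2)]*D3)], D4, which is the overall transfer function T(s) = C(s)/R(s) in lowest terms

Answer: (-12*s^3 + 3*s^2 + 48*s - 12)/(16*s^3 - 20*s^2 - 46*s + 23)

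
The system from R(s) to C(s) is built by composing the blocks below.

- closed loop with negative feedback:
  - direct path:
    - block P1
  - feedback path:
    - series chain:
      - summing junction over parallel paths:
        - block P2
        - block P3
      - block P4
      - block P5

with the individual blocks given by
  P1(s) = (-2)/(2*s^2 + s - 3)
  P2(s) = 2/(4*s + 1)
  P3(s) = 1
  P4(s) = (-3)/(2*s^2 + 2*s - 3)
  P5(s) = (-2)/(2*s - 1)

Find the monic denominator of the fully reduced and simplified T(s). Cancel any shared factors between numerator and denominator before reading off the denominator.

The answer is s^6 + 5*s^5/4 - 3*s^4 - 29*s^3/16 + 25*s^2/8 - 57*s/32 - 45/32.

Reasoning:
1. parallel reduction of P2, P3 -> (4*s + 3)/(4*s + 1)
2. reduce the series chain (P2+P3), P4, P5 -> (24*s + 18)/(16*s^4 + 12*s^3 - 30*s^2 + 4*s + 3)
3. reduce the feedback loop with forward P1 and return ((P2+P3)*P4*P5) -> (-32*s^4 - 24*s^3 + 60*s^2 - 8*s - 6)/(32*s^6 + 40*s^5 - 96*s^4 - 58*s^3 + 100*s^2 - 57*s - 45)
No further cancellation is possible in the step-3 result, so that is T(s). Its denominator becomes monic after dividing by the leading coefficient 32.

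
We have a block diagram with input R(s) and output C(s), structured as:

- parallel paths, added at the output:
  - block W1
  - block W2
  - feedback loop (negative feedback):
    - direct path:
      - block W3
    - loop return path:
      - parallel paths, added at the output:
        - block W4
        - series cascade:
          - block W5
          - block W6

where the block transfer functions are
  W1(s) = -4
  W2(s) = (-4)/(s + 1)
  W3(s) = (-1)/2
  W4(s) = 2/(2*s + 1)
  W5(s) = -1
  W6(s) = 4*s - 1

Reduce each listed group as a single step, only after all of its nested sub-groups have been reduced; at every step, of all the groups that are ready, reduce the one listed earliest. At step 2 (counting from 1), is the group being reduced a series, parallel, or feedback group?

Answer: parallel

Working:
Step 1. cascade W5, W6
Step 2. add W4, (W5*W6) (parallel)
Step 3. feedback reduction of W3, (W4+(W5*W6))
Step 4. add W1, W2, [W3/(1+W3*(W4+(W5*W6)))] (parallel)
Step 2 collapses a parallel group.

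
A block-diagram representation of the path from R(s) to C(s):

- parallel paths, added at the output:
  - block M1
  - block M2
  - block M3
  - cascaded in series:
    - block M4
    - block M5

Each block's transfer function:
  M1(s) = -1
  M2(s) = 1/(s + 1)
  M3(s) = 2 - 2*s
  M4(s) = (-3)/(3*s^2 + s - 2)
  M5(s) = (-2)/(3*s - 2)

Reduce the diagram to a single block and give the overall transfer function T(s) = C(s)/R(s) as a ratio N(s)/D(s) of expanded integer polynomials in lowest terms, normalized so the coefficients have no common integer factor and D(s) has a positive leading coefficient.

(1) multiply M4, M5 (series), giving 6/(9*s^3 - 3*s^2 - 8*s + 4)
(2) combine M1, M2, M3, (M4*M5) in parallel: this yields T(s), and no further normalization is needed

Therefore the answer is (-18*s^4 + 15*s^3 + 22*s^2 - 28*s + 14)/(9*s^3 - 3*s^2 - 8*s + 4).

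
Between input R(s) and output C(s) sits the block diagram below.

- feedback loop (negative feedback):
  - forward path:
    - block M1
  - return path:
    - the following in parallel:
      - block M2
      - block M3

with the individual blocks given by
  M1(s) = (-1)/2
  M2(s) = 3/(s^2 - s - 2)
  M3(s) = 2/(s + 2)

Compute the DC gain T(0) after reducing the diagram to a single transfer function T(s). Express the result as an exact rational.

[1] reduce the parallel group M2, M3, giving (2*s^2 + s + 2)/(s^3 + s^2 - 4*s - 4)
[2] close the feedback loop around M1, (M2+M3), giving (-s^3 - s^2 + 4*s + 4)/(2*s^3 - 9*s - 10)
The step-2 result is T(s). Setting s = 0: T(0) = 4/(-10) = -2/5.

Answer: -2/5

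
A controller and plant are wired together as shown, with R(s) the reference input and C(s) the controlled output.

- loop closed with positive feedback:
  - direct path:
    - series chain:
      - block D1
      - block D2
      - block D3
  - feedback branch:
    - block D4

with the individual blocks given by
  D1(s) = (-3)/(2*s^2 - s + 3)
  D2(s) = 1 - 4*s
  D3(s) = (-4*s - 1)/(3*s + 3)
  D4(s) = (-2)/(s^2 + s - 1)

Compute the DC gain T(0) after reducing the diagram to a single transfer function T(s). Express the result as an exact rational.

[1] cascade D1, D2, D3; result (1 - 16*s^2)/(2*s^3 + s^2 + 2*s + 3)
[2] feedback reduction of (D1*D2*D3), D4; result (-16*s^4 - 16*s^3 + 17*s^2 + s - 1)/(2*s^5 + 3*s^4 + s^3 - 28*s^2 + s - 1)
Evaluating the step-2 result (the overall T(s)) at s = 0 gives T(0) = -1/(-1) = 1.

Final answer: 1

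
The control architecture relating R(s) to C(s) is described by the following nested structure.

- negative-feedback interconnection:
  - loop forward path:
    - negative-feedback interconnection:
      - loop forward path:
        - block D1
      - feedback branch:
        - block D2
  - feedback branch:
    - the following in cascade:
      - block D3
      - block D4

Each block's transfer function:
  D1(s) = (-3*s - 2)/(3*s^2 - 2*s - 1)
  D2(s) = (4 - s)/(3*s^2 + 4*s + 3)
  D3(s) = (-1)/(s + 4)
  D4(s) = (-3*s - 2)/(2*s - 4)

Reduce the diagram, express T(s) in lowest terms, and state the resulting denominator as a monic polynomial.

Answer: s^6 + 8*s^5/3 - 145*s^4/18 - 34*s^3/3 - 205*s^2/18 + 112*s/9 + 82/9

Working:
[1] apply the feedback formula to D1, D2, giving (-9*s^3 - 18*s^2 - 17*s - 6)/(9*s^4 + 6*s^3 + s^2 - 20*s - 11)
[2] combine D3, D4 in series, giving (3*s + 2)/(2*s^2 + 4*s - 16)
[3] feedback reduction of [D1/(1+D1*D2)], (D3*D4), giving (-18*s^5 - 72*s^4 + 38*s^3 + 208*s^2 + 248*s + 96)/(18*s^6 + 48*s^5 - 145*s^4 - 204*s^3 - 205*s^2 + 224*s + 164)
Step 3 gives the fully reduced T(s), with no common factor left to cancel. The denominator's leading coefficient is 18, so divide each of its coefficients by 18 to get the monic form.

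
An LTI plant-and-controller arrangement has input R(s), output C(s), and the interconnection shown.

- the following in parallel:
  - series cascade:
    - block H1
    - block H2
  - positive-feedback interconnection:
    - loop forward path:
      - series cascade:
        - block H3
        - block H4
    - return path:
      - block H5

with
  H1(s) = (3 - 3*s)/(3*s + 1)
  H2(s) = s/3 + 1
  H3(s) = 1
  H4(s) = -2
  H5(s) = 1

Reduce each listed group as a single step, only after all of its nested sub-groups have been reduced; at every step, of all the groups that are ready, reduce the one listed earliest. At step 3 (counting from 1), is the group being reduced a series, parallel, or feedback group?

1. series reduction of H1, H2
2. series reduction of H3, H4
3. apply the feedback formula to (H3*H4), H5
4. add (H1*H2), [(H3*H4)/(1-(H3*H4)*H5)] (parallel)
So the answer for step 3 is feedback.

Answer: feedback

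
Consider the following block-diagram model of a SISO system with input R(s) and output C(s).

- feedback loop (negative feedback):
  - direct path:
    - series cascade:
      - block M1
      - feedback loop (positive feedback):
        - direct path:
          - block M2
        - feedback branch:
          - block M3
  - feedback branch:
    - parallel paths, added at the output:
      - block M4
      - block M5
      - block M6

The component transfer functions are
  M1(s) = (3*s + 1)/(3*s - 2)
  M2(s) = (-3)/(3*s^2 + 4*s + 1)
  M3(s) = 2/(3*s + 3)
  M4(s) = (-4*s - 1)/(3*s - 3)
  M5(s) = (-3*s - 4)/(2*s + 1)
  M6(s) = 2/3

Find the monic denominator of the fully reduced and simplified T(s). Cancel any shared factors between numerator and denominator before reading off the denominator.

Answer: s^6 + 7*s^5/6 + 17*s^4/18 + 67*s^3/18 + s^2 - s - 1/6

Working:
1. close the feedback loop around M2, M3 gives (-3*s - 3)/(3*s^3 + 7*s^2 + 5*s + 3)
2. combine M1, [M2/(1-M2*M3)] in series gives (-9*s^2 - 12*s - 3)/(9*s^4 + 15*s^3 + s^2 - s - 6)
3. sum the parallel branches M4, M5, M6 gives (-13*s^2 - 11*s + 9)/(6*s^2 - 3*s - 3)
4. apply the feedback formula to (M1*[M2/(1-M2*M3)]), (M4+M5+M6) gives (-18*s^4 - 15*s^3 + 15*s^2 + 15*s + 3)/(18*s^6 + 21*s^5 + 17*s^4 + 67*s^3 + 18*s^2 - 18*s - 3)
The result of step 4 is T(s) in lowest terms. Its denominator has leading coefficient 18; dividing the denominator through by 18 makes it monic.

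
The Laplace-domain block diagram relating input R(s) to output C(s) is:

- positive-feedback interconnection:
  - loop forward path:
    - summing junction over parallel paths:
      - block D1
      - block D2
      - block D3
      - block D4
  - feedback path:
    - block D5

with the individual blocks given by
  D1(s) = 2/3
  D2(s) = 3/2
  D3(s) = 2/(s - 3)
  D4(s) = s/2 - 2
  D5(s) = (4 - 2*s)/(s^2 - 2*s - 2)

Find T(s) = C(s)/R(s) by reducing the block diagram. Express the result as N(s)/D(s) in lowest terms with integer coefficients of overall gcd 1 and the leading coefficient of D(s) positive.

1. add D1, D2, D3, D4 (parallel): (3*s^2 - 8*s + 9)/(6*s - 18)
2. apply the feedback formula to (D1+D2+D3+D4), D5, which is the overall transfer function T(s) = C(s)/R(s) in lowest terms

Hence the answer: (3*s^4 - 14*s^3 + 19*s^2 - 2*s - 18)/(12*s^3 - 58*s^2 + 74*s)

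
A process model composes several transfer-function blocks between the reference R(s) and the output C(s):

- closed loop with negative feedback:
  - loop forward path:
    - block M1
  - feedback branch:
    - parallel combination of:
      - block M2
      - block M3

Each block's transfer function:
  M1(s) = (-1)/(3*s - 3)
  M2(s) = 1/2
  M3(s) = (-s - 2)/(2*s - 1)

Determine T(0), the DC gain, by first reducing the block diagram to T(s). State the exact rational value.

Reducing step by step:

Step 1: reduce the parallel group M2, M3; result (-5)/(4*s - 2)
Step 2: close the feedback loop around M1, (M2+M3); result (2 - 4*s)/(12*s^2 - 18*s + 11)
The step-2 result is T(s). Setting s = 0: T(0) = 2/11.

Answer: 2/11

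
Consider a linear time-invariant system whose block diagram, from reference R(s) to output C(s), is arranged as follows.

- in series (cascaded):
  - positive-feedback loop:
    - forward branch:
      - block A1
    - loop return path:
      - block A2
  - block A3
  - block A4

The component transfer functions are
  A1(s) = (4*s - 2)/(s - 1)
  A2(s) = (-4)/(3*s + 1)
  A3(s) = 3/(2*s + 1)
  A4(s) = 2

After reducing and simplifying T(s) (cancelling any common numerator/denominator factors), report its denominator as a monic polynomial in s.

The answer is s^3 + 31*s^2/6 - 2*s/3 - 3/2.

Reasoning:
1. close the feedback loop around A1, A2, giving (12*s^2 - 2*s - 2)/(3*s^2 + 14*s - 9)
2. series reduction of [A1/(1-A1*A2)], A3, A4, giving (72*s^2 - 12*s - 12)/(6*s^3 + 31*s^2 - 4*s - 9)
The result of step 2 is T(s) in lowest terms. Its denominator has leading coefficient 6; dividing the denominator through by 6 makes it monic.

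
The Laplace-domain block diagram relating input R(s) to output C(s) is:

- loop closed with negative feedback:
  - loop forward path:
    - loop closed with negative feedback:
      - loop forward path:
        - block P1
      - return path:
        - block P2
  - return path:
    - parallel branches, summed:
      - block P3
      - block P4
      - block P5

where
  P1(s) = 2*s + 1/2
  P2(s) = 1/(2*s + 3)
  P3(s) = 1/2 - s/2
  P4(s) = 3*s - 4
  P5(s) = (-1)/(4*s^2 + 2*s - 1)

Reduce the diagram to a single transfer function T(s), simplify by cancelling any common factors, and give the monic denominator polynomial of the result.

Reducing step by step:

Step 1: apply the feedback formula to P1, P2; result (8*s^2 + 14*s + 3)/(8*s + 7)
Step 2: add P3, P4, P5 (parallel); result (20*s^3 - 18*s^2 - 19*s + 5)/(8*s^2 + 4*s - 2)
Step 3: collapse the loop ([P1/(1+P1*P2)] forward, (P3+P4+P5) return); result (64*s^4 + 144*s^3 + 64*s^2 - 16*s - 6)/(160*s^5 + 136*s^4 - 280*s^3 - 192*s^2 + 25*s + 1)
The result of step 3 is T(s) in lowest terms. Its denominator has leading coefficient 160; dividing the denominator through by 160 makes it monic.

Answer: s^5 + 17*s^4/20 - 7*s^3/4 - 6*s^2/5 + 5*s/32 + 1/160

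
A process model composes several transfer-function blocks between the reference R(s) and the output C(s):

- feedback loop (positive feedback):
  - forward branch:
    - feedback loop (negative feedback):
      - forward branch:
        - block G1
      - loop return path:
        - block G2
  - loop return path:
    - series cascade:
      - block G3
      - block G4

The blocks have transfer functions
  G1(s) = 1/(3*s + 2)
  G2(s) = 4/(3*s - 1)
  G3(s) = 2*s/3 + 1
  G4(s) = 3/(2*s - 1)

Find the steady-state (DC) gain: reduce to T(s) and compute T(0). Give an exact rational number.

1. close the feedback loop around G1, G2; result (3*s - 1)/(9*s^2 + 3*s + 2)
2. multiply G3, G4 (series); result (2*s + 3)/(2*s - 1)
3. collapse the loop ([G1/(1+G1*G2)] forward, (G3*G4) return); result (6*s^2 - 5*s + 1)/(18*s^3 - 9*s^2 - 6*s + 1)
That last expression is T(s); at s = 0 only the constant terms survive, so T(0) = 1/1 = 1.

Hence the answer: 1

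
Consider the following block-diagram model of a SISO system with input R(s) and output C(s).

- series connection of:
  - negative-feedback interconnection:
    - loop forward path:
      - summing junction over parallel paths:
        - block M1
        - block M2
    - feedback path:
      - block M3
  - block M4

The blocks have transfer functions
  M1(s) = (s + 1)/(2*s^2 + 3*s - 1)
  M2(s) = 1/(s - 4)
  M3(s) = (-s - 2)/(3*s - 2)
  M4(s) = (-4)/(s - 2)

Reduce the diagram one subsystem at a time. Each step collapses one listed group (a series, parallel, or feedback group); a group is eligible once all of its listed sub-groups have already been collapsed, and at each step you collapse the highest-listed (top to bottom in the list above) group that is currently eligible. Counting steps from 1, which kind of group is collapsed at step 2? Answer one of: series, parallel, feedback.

The answer is feedback.

Reasoning:
Step 1: add M1, M2 (parallel)
Step 2: collapse the loop ((M1+M2) forward, M3 return)
Step 3: series reduction of [(M1+M2)/(1+(M1+M2)*M3)], M4
The group at step 2 is a feedback group.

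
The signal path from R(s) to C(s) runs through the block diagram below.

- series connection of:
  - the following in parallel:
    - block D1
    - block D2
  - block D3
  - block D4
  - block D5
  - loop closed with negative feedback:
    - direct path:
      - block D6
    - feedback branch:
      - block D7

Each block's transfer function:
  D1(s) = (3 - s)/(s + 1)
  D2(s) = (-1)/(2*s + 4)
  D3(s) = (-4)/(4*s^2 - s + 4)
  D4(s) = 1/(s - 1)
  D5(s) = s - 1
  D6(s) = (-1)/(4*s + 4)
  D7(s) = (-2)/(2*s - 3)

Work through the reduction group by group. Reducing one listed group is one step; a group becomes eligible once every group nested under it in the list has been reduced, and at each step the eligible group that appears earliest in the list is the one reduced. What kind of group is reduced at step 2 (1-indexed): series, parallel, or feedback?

1. parallel reduction of D1, D2
2. feedback reduction of D6, D7
3. combine (D1+D2), D3, D4, D5, [D6/(1+D6*D7)] in series
At step 2 the group reduced is feedback.

Therefore the answer is feedback.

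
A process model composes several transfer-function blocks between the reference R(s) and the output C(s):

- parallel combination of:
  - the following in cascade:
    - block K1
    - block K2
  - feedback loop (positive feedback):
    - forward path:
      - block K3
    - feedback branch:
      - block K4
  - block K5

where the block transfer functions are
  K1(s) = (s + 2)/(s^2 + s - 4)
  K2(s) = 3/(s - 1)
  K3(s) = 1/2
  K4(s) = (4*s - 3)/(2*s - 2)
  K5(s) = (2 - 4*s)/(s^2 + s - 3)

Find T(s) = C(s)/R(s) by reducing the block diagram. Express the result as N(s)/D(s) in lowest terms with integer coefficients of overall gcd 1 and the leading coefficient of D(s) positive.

Answer: (-2*s^6 + 14*s^4 - 9*s^3 - 11*s^2 + 33*s - 34)/(s^5 + s^4 - 8*s^3 - s^2 + 19*s - 12)

Working:
(1) cascade K1, K2; result (3*s + 6)/(s^3 - 5*s + 4)
(2) collapse the loop (K3 forward, K4 return); result 2 - 2*s
(3) reduce the parallel group (K1*K2), [K3/(1-K3*K4)], K5, which is the overall transfer function T(s) = C(s)/R(s) in lowest terms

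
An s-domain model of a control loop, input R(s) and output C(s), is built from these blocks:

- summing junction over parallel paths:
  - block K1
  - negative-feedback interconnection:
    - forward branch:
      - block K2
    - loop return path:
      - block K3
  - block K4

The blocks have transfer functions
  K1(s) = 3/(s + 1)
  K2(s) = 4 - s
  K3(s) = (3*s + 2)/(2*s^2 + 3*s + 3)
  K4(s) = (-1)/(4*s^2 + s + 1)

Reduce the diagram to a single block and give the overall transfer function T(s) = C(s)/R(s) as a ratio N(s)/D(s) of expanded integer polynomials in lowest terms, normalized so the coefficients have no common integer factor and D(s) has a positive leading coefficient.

Reducing step by step:

Step 1: reduce the feedback loop with forward K2 and return K3 = (2*s^3 - 5*s^2 - 9*s - 12)/(s^2 - 13*s - 11)
Step 2: combine K1, [K2/(1+K2*K3)], K4 in parallel; the result is T(s) itself (integer coefficients, no common factor, positive leading denominator coefficient)

Answer: (8*s^6 - 10*s^5 - 45*s^4 - 255*s^3 - 239*s^2 - 81*s - 34)/(4*s^5 - 47*s^4 - 107*s^3 - 80*s^2 - 35*s - 11)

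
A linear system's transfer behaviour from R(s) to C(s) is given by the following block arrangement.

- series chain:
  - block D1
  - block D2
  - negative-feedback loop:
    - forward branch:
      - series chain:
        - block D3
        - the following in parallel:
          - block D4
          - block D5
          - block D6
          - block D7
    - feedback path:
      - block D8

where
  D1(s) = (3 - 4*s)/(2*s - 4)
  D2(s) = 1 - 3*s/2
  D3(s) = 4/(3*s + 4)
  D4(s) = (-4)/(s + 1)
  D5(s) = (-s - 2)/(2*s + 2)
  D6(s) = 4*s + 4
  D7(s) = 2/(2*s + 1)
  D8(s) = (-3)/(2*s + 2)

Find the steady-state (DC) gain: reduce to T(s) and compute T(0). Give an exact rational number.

First reduce the diagram to T(s).

Step 1. combine D4, D5, D6, D7 in parallel -> (16*s^3 + 38*s^2 + 15*s + 2)/(4*s^2 + 6*s + 2)
Step 2. series reduction of D3, (D4+D5+D6+D7) -> (32*s^3 + 76*s^2 + 30*s + 4)/(6*s^3 + 17*s^2 + 15*s + 4)
Step 3. reduce the feedback loop with forward (D3*(D4+D5+D6+D7)) and return D8 -> (32*s^4 + 108*s^3 + 106*s^2 + 34*s + 4)/(6*s^4 - 25*s^3 - 82*s^2 - 26*s - 2)
Step 4. multiply D1, D2, [(D3*(D4+D5+D6+D7))/(1+(D3*(D4+D5+D6+D7))*D8)] (series) -> (192*s^6 + 376*s^5 - 186*s^4 - 373*s^3 + 53*s^2 + 68*s + 12)/(12*s^5 - 74*s^4 - 64*s^3 + 276*s^2 + 100*s + 8)
The step-4 result is T(s). Setting s = 0: T(0) = 12/8 = 3/2.

Answer: 3/2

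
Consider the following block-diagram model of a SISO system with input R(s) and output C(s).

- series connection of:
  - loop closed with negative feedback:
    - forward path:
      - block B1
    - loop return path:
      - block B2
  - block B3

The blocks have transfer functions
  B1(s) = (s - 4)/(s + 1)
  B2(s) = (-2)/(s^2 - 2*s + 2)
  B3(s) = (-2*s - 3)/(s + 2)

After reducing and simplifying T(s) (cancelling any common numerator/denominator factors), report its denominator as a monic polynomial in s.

(1) feedback reduction of B1, B2: (s^3 - 6*s^2 + 10*s - 8)/(s^3 - s^2 - 2*s + 10)
(2) series reduction of [B1/(1+B1*B2)], B3: (-2*s^4 + 9*s^3 - 2*s^2 - 14*s + 24)/(s^4 + s^3 - 4*s^2 + 6*s + 20)
Step 2 gives the fully reduced T(s), with no common factor left to cancel. The denominator is already monic (leading coefficient 1).

Answer: s^4 + s^3 - 4*s^2 + 6*s + 20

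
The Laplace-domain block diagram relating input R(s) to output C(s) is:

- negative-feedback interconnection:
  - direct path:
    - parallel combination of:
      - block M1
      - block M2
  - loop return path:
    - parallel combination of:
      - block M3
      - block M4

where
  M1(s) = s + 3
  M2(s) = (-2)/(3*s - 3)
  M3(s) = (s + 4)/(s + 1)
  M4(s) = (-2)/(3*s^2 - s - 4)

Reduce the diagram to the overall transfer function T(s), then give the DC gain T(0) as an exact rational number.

The answer is 22/105.

Reasoning:
Step 1. parallel reduction of M1, M2: (3*s^2 + 6*s - 11)/(3*s - 3)
Step 2. parallel reduction of M3, M4: (3*s^2 + 8*s - 18)/(3*s^2 - s - 4)
Step 3. feedback reduction of (M1+M2), (M3+M4): (9*s^4 + 15*s^3 - 51*s^2 - 13*s + 44)/(9*s^4 + 51*s^3 - 51*s^2 - 205*s + 210)
The step-3 result is T(s). Setting s = 0: T(0) = 44/210 = 22/105.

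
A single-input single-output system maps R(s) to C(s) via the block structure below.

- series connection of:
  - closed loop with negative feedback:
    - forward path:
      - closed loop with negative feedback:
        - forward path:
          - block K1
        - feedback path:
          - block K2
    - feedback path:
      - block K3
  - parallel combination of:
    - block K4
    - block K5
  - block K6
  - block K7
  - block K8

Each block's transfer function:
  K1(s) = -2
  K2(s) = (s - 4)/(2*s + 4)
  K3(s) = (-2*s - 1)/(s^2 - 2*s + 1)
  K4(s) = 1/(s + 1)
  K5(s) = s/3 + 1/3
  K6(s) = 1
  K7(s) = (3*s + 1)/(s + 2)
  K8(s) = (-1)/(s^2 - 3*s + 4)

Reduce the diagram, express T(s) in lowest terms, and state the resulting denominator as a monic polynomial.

Step 1 - apply the feedback formula to K1, K2, giving -s/3 - 2/3
Step 2 - feedback reduction of [K1/(1+K1*K2)], K3, giving (-s^3 + 3*s - 2)/(5*s^2 - s + 5)
Step 3 - sum the parallel branches K4, K5, giving (s^2 + 2*s + 4)/(3*s + 3)
Step 4 - multiply [[K1/(1+K1*K2)]/(1+[K1/(1+K1*K2)]*K3)], (K4+K5), K6, K7, K8 (series), giving (3*s^5 + s^4 + 3*s^3 - 17*s^2 + 6*s + 4)/(15*s^5 - 33*s^4 + 36*s^3 + 27*s^2 + 3*s + 60)
That last expression is T(s), already simplified. Scaling its denominator by 1/15 (the reciprocal of the leading coefficient) yields the monic denominator.

Therefore the answer is s^5 - 11*s^4/5 + 12*s^3/5 + 9*s^2/5 + s/5 + 4.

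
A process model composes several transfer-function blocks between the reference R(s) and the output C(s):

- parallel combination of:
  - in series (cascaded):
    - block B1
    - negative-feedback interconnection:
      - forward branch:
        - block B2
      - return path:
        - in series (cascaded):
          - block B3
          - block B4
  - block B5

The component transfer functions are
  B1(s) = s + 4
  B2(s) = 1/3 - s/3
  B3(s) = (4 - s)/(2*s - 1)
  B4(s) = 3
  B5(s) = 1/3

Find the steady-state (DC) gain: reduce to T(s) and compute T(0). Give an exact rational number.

Step 1 - combine B3, B4 in series = (12 - 3*s)/(2*s - 1)
Step 2 - apply the feedback formula to B2, (B3*B4) = (-2*s^2 + 3*s - 1)/(3*s^2 - 9*s + 9)
Step 3 - cascade B1, [B2/(1+B2*(B3*B4))] = (-2*s^3 - 5*s^2 + 11*s - 4)/(3*s^2 - 9*s + 9)
Step 4 - sum the parallel branches (B1*[B2/(1+B2*(B3*B4))]), B5 = (-2*s^3 - 4*s^2 + 8*s - 1)/(3*s^2 - 9*s + 9)
Evaluating the step-4 result (the overall T(s)) at s = 0 gives T(0) = -1/9.

Therefore the answer is -1/9.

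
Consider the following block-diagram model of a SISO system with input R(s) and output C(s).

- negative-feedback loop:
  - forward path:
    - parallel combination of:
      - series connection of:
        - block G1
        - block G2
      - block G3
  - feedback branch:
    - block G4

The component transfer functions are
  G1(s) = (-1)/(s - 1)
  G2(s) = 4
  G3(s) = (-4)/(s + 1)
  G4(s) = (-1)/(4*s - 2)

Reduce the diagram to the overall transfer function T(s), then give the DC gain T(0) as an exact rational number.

Reducing step by step:

Step 1 - combine G1, G2 in series gives (-4)/(s - 1)
Step 2 - combine (G1*G2), G3 in parallel gives (-8*s)/(s^2 - 1)
Step 3 - close the feedback loop around ((G1*G2)+G3), G4 gives (-16*s^2 + 8*s)/(2*s^3 - s^2 + 2*s + 1)
The step-3 result is T(s). Setting s = 0: T(0) = 0/1 = 0.

Answer: 0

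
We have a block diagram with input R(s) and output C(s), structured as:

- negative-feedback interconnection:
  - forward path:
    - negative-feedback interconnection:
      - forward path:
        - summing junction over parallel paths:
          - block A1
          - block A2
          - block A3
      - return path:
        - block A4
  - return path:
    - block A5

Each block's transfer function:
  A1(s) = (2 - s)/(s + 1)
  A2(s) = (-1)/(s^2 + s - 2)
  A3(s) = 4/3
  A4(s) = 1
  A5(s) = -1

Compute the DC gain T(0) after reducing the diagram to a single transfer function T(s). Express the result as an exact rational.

Step 1 - sum the parallel branches A1, A2, A3, giving (s^3 + 11*s^2 + 5*s - 23)/(3*s^3 + 6*s^2 - 3*s - 6)
Step 2 - reduce the feedback loop with forward (A1+A2+A3) and return A4, giving (s^3 + 11*s^2 + 5*s - 23)/(4*s^3 + 17*s^2 + 2*s - 29)
Step 3 - reduce the feedback loop with forward [(A1+A2+A3)/(1+(A1+A2+A3)*A4)] and return A5, giving (s^3 + 11*s^2 + 5*s - 23)/(3*s^3 + 6*s^2 - 3*s - 6)
That last expression is T(s); at s = 0 only the constant terms survive, so T(0) = -23/(-6) = 23/6.

Therefore the answer is 23/6.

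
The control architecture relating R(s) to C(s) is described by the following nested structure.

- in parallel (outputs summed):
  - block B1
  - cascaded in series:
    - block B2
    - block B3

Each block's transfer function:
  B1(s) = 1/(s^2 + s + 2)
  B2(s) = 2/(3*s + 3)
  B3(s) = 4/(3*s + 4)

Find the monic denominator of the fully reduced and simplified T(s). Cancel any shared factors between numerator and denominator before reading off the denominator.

Reducing step by step:

Step 1 - combine B2, B3 in series = 8/(9*s^2 + 21*s + 12)
Step 2 - combine B1, (B2*B3) in parallel = (17*s^2 + 29*s + 28)/(9*s^4 + 30*s^3 + 51*s^2 + 54*s + 24)
T(s) is the step-2 result (common factors already cancelled). Leading coefficient of the denominator: 9. Divide through by 9 for the monic polynomial.

Answer: s^4 + 10*s^3/3 + 17*s^2/3 + 6*s + 8/3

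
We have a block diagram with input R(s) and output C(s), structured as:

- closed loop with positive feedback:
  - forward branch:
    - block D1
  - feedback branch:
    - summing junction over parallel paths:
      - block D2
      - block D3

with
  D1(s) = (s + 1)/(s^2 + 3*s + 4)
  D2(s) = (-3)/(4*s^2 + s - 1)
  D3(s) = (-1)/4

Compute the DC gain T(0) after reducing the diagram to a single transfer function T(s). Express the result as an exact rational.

The answer is 4/5.

Reasoning:
(1) sum the parallel branches D2, D3; result (-4*s^2 - s - 11)/(16*s^2 + 4*s - 4)
(2) close the feedback loop around D1, (D2+D3); result (16*s^3 + 20*s^2 - 4)/(16*s^4 + 56*s^3 + 77*s^2 + 16*s - 5)
That last expression is T(s); at s = 0 only the constant terms survive, so T(0) = -4/(-5) = 4/5.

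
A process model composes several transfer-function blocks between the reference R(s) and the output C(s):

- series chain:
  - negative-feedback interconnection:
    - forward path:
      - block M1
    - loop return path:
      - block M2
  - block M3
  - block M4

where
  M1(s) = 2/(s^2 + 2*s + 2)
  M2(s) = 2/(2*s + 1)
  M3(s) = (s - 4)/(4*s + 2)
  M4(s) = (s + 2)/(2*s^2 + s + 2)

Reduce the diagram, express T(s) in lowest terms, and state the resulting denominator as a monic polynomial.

Reducing step by step:

(1) collapse the loop (M1 forward, M2 return); result (4*s + 2)/(2*s^3 + 5*s^2 + 6*s + 6)
(2) combine [M1/(1+M1*M2)], M3, M4 in series; result (s^2 - 2*s - 8)/(4*s^5 + 12*s^4 + 21*s^3 + 28*s^2 + 18*s + 12)
No further cancellation is possible in the step-2 result, so that is T(s). Its denominator becomes monic after dividing by the leading coefficient 4.

Answer: s^5 + 3*s^4 + 21*s^3/4 + 7*s^2 + 9*s/2 + 3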